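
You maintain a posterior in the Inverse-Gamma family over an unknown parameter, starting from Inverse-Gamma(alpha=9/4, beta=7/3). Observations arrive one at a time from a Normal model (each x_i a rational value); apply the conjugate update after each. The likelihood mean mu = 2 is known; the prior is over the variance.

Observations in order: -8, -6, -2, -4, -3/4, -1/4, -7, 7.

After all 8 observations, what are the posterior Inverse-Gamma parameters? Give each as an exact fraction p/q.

alpha=25/4, beta=8143/48

obs 1: x=-8 → posterior Inverse-Gamma(11/4, 157/3)
obs 2: x=-6 → posterior Inverse-Gamma(13/4, 253/3)
obs 3: x=-2 → posterior Inverse-Gamma(15/4, 277/3)
obs 4: x=-4 → posterior Inverse-Gamma(17/4, 331/3)
obs 5: x=-3/4 → posterior Inverse-Gamma(19/4, 10955/96)
obs 6: x=-1/4 → posterior Inverse-Gamma(21/4, 5599/48)
obs 7: x=-7 → posterior Inverse-Gamma(23/4, 7543/48)
obs 8: x=7 → posterior Inverse-Gamma(25/4, 8143/48)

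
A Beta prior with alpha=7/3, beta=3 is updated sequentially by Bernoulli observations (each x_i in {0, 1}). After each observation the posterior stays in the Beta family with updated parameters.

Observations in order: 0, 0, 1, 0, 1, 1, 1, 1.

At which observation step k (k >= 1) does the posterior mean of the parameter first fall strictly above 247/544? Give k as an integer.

k = 6

obs 1: x=0 → posterior Beta(7/3, 4)
obs 2: x=0 → posterior Beta(7/3, 5)
obs 3: x=1 → posterior Beta(10/3, 5)
obs 4: x=0 → posterior Beta(10/3, 6)
obs 5: x=1 → posterior Beta(13/3, 6)
obs 6: x=1 → posterior Beta(16/3, 6)
obs 7: x=1 → posterior Beta(19/3, 6)
obs 8: x=1 → posterior Beta(22/3, 6)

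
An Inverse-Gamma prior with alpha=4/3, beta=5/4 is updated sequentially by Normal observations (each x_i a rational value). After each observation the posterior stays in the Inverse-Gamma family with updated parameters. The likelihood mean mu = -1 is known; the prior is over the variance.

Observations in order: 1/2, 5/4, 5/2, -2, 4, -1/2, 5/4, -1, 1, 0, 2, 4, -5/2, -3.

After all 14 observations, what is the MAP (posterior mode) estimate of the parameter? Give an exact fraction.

2367/448

obs 1: x=1/2 → posterior Inverse-Gamma(11/6, 19/8)
obs 2: x=5/4 → posterior Inverse-Gamma(7/3, 157/32)
obs 3: x=5/2 → posterior Inverse-Gamma(17/6, 353/32)
obs 4: x=-2 → posterior Inverse-Gamma(10/3, 369/32)
obs 5: x=4 → posterior Inverse-Gamma(23/6, 769/32)
obs 6: x=-1/2 → posterior Inverse-Gamma(13/3, 773/32)
obs 7: x=5/4 → posterior Inverse-Gamma(29/6, 427/16)
obs 8: x=-1 → posterior Inverse-Gamma(16/3, 427/16)
obs 9: x=1 → posterior Inverse-Gamma(35/6, 459/16)
obs 10: x=0 → posterior Inverse-Gamma(19/3, 467/16)
obs 11: x=2 → posterior Inverse-Gamma(41/6, 539/16)
obs 12: x=4 → posterior Inverse-Gamma(22/3, 739/16)
obs 13: x=-5/2 → posterior Inverse-Gamma(47/6, 757/16)
obs 14: x=-3 → posterior Inverse-Gamma(25/3, 789/16)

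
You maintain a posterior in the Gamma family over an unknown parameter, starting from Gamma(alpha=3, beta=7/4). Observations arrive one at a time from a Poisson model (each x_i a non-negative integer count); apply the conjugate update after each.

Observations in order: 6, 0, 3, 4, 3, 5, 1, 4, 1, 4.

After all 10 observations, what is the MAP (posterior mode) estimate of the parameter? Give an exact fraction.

132/47

obs 1: x=6 → posterior Gamma(9, 11/4)
obs 2: x=0 → posterior Gamma(9, 15/4)
obs 3: x=3 → posterior Gamma(12, 19/4)
obs 4: x=4 → posterior Gamma(16, 23/4)
obs 5: x=3 → posterior Gamma(19, 27/4)
obs 6: x=5 → posterior Gamma(24, 31/4)
obs 7: x=1 → posterior Gamma(25, 35/4)
obs 8: x=4 → posterior Gamma(29, 39/4)
obs 9: x=1 → posterior Gamma(30, 43/4)
obs 10: x=4 → posterior Gamma(34, 47/4)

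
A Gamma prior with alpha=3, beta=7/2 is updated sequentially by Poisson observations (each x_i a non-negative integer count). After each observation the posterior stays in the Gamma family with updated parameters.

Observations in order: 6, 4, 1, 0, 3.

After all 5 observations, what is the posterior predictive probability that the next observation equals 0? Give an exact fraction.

obs 1: x=6 → posterior Gamma(9, 9/2)
obs 2: x=4 → posterior Gamma(13, 11/2)
obs 3: x=1 → posterior Gamma(14, 13/2)
obs 4: x=0 → posterior Gamma(14, 15/2)
obs 5: x=3 → posterior Gamma(17, 17/2)

827240261886336764177/5480386857784802185939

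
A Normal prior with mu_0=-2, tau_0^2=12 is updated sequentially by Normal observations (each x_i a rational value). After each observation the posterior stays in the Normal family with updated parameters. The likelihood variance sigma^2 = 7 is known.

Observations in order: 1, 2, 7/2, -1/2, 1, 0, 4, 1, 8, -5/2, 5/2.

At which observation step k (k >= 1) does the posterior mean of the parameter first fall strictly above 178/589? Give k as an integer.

obs 1: x=1 → posterior Normal(-2/19, 84/19)
obs 2: x=2 → posterior Normal(22/31, 84/31)
obs 3: x=7/2 → posterior Normal(64/43, 84/43)
obs 4: x=-1/2 → posterior Normal(58/55, 84/55)
obs 5: x=1 → posterior Normal(70/67, 84/67)
obs 6: x=0 → posterior Normal(70/79, 84/79)
obs 7: x=4 → posterior Normal(118/91, 12/13)
obs 8: x=1 → posterior Normal(130/103, 84/103)
obs 9: x=8 → posterior Normal(226/115, 84/115)
obs 10: x=-5/2 → posterior Normal(196/127, 84/127)
obs 11: x=5/2 → posterior Normal(226/139, 84/139)

k = 2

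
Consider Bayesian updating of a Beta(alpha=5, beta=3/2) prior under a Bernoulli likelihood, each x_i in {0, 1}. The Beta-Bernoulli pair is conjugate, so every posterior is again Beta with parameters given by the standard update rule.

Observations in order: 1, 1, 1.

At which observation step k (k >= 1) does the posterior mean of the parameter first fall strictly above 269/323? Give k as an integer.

k = 3

obs 1: x=1 → posterior Beta(6, 3/2)
obs 2: x=1 → posterior Beta(7, 3/2)
obs 3: x=1 → posterior Beta(8, 3/2)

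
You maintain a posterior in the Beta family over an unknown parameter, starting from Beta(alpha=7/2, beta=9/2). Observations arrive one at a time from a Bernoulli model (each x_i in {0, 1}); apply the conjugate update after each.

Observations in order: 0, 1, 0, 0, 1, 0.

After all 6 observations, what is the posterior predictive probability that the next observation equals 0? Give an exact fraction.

17/28

obs 1: x=0 → posterior Beta(7/2, 11/2)
obs 2: x=1 → posterior Beta(9/2, 11/2)
obs 3: x=0 → posterior Beta(9/2, 13/2)
obs 4: x=0 → posterior Beta(9/2, 15/2)
obs 5: x=1 → posterior Beta(11/2, 15/2)
obs 6: x=0 → posterior Beta(11/2, 17/2)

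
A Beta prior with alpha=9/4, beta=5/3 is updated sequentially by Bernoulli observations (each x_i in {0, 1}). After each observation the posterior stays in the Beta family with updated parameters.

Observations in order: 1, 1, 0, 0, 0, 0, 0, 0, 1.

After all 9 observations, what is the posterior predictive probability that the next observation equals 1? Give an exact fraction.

63/155

obs 1: x=1 → posterior Beta(13/4, 5/3)
obs 2: x=1 → posterior Beta(17/4, 5/3)
obs 3: x=0 → posterior Beta(17/4, 8/3)
obs 4: x=0 → posterior Beta(17/4, 11/3)
obs 5: x=0 → posterior Beta(17/4, 14/3)
obs 6: x=0 → posterior Beta(17/4, 17/3)
obs 7: x=0 → posterior Beta(17/4, 20/3)
obs 8: x=0 → posterior Beta(17/4, 23/3)
obs 9: x=1 → posterior Beta(21/4, 23/3)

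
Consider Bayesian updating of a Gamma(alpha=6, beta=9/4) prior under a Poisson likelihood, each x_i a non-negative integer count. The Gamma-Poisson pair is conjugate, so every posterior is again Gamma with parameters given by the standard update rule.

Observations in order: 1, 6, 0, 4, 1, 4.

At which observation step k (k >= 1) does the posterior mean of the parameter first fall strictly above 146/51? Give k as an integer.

k = 2

obs 1: x=1 → posterior Gamma(7, 13/4)
obs 2: x=6 → posterior Gamma(13, 17/4)
obs 3: x=0 → posterior Gamma(13, 21/4)
obs 4: x=4 → posterior Gamma(17, 25/4)
obs 5: x=1 → posterior Gamma(18, 29/4)
obs 6: x=4 → posterior Gamma(22, 33/4)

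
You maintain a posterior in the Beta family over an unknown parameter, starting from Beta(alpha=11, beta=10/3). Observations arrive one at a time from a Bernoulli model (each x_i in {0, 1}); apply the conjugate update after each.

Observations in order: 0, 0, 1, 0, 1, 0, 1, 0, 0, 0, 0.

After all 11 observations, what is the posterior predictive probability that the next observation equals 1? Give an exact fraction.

21/38

obs 1: x=0 → posterior Beta(11, 13/3)
obs 2: x=0 → posterior Beta(11, 16/3)
obs 3: x=1 → posterior Beta(12, 16/3)
obs 4: x=0 → posterior Beta(12, 19/3)
obs 5: x=1 → posterior Beta(13, 19/3)
obs 6: x=0 → posterior Beta(13, 22/3)
obs 7: x=1 → posterior Beta(14, 22/3)
obs 8: x=0 → posterior Beta(14, 25/3)
obs 9: x=0 → posterior Beta(14, 28/3)
obs 10: x=0 → posterior Beta(14, 31/3)
obs 11: x=0 → posterior Beta(14, 34/3)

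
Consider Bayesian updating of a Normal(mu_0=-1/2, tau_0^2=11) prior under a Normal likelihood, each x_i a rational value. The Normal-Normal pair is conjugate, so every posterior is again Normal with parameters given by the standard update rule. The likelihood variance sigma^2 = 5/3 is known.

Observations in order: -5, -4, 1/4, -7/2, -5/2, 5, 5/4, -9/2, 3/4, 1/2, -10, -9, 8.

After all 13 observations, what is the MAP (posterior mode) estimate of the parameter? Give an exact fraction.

obs 1: x=-5 → posterior Normal(-335/76, 55/38)
obs 2: x=-4 → posterior Normal(-599/142, 55/71)
obs 3: x=1/4 → posterior Normal(-1165/416, 55/104)
obs 4: x=-7/2 → posterior Normal(-1627/548, 55/137)
obs 5: x=-5/2 → posterior Normal(-1957/680, 11/34)
obs 6: x=5 → posterior Normal(-1297/812, 55/203)
obs 7: x=5/4 → posterior Normal(-283/236, 55/236)
obs 8: x=-9/2 → posterior Normal(-863/538, 55/269)
obs 9: x=3/4 → posterior Normal(-1627/1208, 55/302)
obs 10: x=1/2 → posterior Normal(-1561/1340, 11/67)
obs 11: x=-10 → posterior Normal(-2881/1472, 55/368)
obs 12: x=-9 → posterior Normal(-4069/1604, 55/401)
obs 13: x=8 → posterior Normal(-3013/1736, 55/434)

-3013/1736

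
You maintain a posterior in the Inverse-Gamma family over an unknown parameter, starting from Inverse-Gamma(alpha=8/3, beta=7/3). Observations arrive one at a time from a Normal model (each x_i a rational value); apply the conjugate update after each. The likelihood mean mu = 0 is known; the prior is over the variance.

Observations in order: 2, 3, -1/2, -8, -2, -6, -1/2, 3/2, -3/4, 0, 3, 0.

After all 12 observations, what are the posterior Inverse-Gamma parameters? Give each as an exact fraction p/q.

alpha=26/3, beta=6431/96

obs 1: x=2 → posterior Inverse-Gamma(19/6, 13/3)
obs 2: x=3 → posterior Inverse-Gamma(11/3, 53/6)
obs 3: x=-1/2 → posterior Inverse-Gamma(25/6, 215/24)
obs 4: x=-8 → posterior Inverse-Gamma(14/3, 983/24)
obs 5: x=-2 → posterior Inverse-Gamma(31/6, 1031/24)
obs 6: x=-6 → posterior Inverse-Gamma(17/3, 1463/24)
obs 7: x=-1/2 → posterior Inverse-Gamma(37/6, 733/12)
obs 8: x=3/2 → posterior Inverse-Gamma(20/3, 1493/24)
obs 9: x=-3/4 → posterior Inverse-Gamma(43/6, 5999/96)
obs 10: x=0 → posterior Inverse-Gamma(23/3, 5999/96)
obs 11: x=3 → posterior Inverse-Gamma(49/6, 6431/96)
obs 12: x=0 → posterior Inverse-Gamma(26/3, 6431/96)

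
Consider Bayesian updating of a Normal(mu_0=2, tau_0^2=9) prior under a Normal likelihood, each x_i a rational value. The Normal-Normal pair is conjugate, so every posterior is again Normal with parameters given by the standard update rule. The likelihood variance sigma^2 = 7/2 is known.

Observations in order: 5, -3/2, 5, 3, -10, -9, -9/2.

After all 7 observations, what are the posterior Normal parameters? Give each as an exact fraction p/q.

obs 1: x=5 → posterior Normal(104/25, 63/25)
obs 2: x=-3/2 → posterior Normal(77/43, 63/43)
obs 3: x=5 → posterior Normal(167/61, 63/61)
obs 4: x=3 → posterior Normal(221/79, 63/79)
obs 5: x=-10 → posterior Normal(41/97, 63/97)
obs 6: x=-9 → posterior Normal(-121/115, 63/115)
obs 7: x=-9/2 → posterior Normal(-202/133, 9/19)

mu_0=-202/133, tau_0^2=9/19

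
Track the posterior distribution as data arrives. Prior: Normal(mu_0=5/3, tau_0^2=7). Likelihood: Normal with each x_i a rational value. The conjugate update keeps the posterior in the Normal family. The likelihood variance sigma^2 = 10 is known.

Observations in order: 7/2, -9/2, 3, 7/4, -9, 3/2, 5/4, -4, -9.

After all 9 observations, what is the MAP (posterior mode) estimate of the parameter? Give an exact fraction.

-551/438

obs 1: x=7/2 → posterior Normal(247/102, 70/17)
obs 2: x=-9/2 → posterior Normal(29/72, 35/12)
obs 3: x=3 → posterior Normal(92/93, 70/31)
obs 4: x=7/4 → posterior Normal(515/456, 35/19)
obs 5: x=-9 → posterior Normal(-241/540, 14/9)
obs 6: x=3/2 → posterior Normal(-115/624, 35/26)
obs 7: x=5/4 → posterior Normal(-5/354, 70/59)
obs 8: x=-4 → posterior Normal(-173/396, 35/33)
obs 9: x=-9 → posterior Normal(-551/438, 70/73)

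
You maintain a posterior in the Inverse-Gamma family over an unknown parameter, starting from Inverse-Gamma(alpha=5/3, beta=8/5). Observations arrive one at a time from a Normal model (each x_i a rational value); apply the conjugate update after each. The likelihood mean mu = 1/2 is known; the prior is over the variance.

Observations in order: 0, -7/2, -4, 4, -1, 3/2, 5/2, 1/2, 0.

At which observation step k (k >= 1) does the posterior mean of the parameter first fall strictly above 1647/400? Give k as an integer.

obs 1: x=0 → posterior Inverse-Gamma(13/6, 69/40)
obs 2: x=-7/2 → posterior Inverse-Gamma(8/3, 389/40)
obs 3: x=-4 → posterior Inverse-Gamma(19/6, 397/20)
obs 4: x=4 → posterior Inverse-Gamma(11/3, 1039/40)
obs 5: x=-1 → posterior Inverse-Gamma(25/6, 271/10)
obs 6: x=3/2 → posterior Inverse-Gamma(14/3, 138/5)
obs 7: x=5/2 → posterior Inverse-Gamma(31/6, 148/5)
obs 8: x=1/2 → posterior Inverse-Gamma(17/3, 148/5)
obs 9: x=0 → posterior Inverse-Gamma(37/6, 1189/40)

k = 2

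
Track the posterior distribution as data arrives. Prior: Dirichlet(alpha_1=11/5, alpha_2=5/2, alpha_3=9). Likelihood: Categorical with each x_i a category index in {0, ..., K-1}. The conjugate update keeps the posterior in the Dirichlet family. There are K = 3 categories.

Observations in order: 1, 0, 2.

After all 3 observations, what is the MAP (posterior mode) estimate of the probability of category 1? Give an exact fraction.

obs 1: x=1 → posterior Dirichlet(11/5, 7/2, 9)
obs 2: x=0 → posterior Dirichlet(16/5, 7/2, 9)
obs 3: x=2 → posterior Dirichlet(16/5, 7/2, 10)

25/137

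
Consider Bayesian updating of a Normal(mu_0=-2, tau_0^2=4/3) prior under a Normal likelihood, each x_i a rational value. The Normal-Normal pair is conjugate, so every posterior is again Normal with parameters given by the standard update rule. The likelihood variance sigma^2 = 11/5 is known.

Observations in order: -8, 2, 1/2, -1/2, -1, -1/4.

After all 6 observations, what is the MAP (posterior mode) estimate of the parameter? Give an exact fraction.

obs 1: x=-8 → posterior Normal(-226/53, 44/53)
obs 2: x=2 → posterior Normal(-186/73, 44/73)
obs 3: x=1/2 → posterior Normal(-176/93, 44/93)
obs 4: x=-1/2 → posterior Normal(-186/113, 44/113)
obs 5: x=-1 → posterior Normal(-206/133, 44/133)
obs 6: x=-1/4 → posterior Normal(-211/153, 44/153)

-211/153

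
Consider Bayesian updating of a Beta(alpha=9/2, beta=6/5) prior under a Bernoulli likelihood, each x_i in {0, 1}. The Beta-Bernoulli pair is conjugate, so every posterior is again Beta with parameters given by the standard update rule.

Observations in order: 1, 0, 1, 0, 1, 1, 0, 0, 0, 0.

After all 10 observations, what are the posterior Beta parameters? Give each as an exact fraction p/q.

alpha=17/2, beta=36/5

obs 1: x=1 → posterior Beta(11/2, 6/5)
obs 2: x=0 → posterior Beta(11/2, 11/5)
obs 3: x=1 → posterior Beta(13/2, 11/5)
obs 4: x=0 → posterior Beta(13/2, 16/5)
obs 5: x=1 → posterior Beta(15/2, 16/5)
obs 6: x=1 → posterior Beta(17/2, 16/5)
obs 7: x=0 → posterior Beta(17/2, 21/5)
obs 8: x=0 → posterior Beta(17/2, 26/5)
obs 9: x=0 → posterior Beta(17/2, 31/5)
obs 10: x=0 → posterior Beta(17/2, 36/5)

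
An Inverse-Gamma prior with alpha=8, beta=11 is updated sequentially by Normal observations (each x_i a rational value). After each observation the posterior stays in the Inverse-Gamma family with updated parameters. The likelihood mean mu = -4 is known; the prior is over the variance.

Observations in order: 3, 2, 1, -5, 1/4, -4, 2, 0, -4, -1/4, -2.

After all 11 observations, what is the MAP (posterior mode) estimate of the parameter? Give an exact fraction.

obs 1: x=3 → posterior Inverse-Gamma(17/2, 71/2)
obs 2: x=2 → posterior Inverse-Gamma(9, 107/2)
obs 3: x=1 → posterior Inverse-Gamma(19/2, 66)
obs 4: x=-5 → posterior Inverse-Gamma(10, 133/2)
obs 5: x=1/4 → posterior Inverse-Gamma(21/2, 2417/32)
obs 6: x=-4 → posterior Inverse-Gamma(11, 2417/32)
obs 7: x=2 → posterior Inverse-Gamma(23/2, 2993/32)
obs 8: x=0 → posterior Inverse-Gamma(12, 3249/32)
obs 9: x=-4 → posterior Inverse-Gamma(25/2, 3249/32)
obs 10: x=-1/4 → posterior Inverse-Gamma(13, 1737/16)
obs 11: x=-2 → posterior Inverse-Gamma(27/2, 1769/16)

61/8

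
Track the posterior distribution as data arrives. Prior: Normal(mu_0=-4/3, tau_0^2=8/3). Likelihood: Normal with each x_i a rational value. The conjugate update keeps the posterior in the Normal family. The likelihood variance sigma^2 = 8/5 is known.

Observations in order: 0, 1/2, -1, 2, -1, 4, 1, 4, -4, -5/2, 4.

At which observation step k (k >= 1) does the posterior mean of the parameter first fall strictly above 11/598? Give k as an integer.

k = 4

obs 1: x=0 → posterior Normal(-1/2, 1)
obs 2: x=1/2 → posterior Normal(-3/26, 8/13)
obs 3: x=-1 → posterior Normal(-13/36, 4/9)
obs 4: x=2 → posterior Normal(7/46, 8/23)
obs 5: x=-1 → posterior Normal(-3/56, 2/7)
obs 6: x=4 → posterior Normal(37/66, 8/33)
obs 7: x=1 → posterior Normal(47/76, 4/19)
obs 8: x=4 → posterior Normal(87/86, 8/43)
obs 9: x=-4 → posterior Normal(47/96, 1/6)
obs 10: x=-5/2 → posterior Normal(11/53, 8/53)
obs 11: x=4 → posterior Normal(31/58, 4/29)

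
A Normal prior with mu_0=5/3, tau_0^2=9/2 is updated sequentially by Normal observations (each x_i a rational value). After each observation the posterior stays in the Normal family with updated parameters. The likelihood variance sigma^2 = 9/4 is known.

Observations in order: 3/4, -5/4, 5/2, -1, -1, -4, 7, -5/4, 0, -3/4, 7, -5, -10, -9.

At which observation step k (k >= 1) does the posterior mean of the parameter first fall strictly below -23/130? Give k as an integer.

obs 1: x=3/4 → posterior Normal(19/18, 3/2)
obs 2: x=-5/4 → posterior Normal(2/15, 9/10)
obs 3: x=5/2 → posterior Normal(17/21, 9/14)
obs 4: x=-1 → posterior Normal(11/27, 1/2)
obs 5: x=-1 → posterior Normal(5/33, 9/22)
obs 6: x=-4 → posterior Normal(-19/39, 9/26)
obs 7: x=7 → posterior Normal(23/45, 3/10)
obs 8: x=-5/4 → posterior Normal(31/102, 9/34)
obs 9: x=0 → posterior Normal(31/114, 9/38)
obs 10: x=-3/4 → posterior Normal(11/63, 3/14)
obs 11: x=7 → posterior Normal(53/69, 9/46)
obs 12: x=-5 → posterior Normal(23/75, 9/50)
obs 13: x=-10 → posterior Normal(-37/81, 1/6)
obs 14: x=-9 → posterior Normal(-91/87, 9/58)

k = 6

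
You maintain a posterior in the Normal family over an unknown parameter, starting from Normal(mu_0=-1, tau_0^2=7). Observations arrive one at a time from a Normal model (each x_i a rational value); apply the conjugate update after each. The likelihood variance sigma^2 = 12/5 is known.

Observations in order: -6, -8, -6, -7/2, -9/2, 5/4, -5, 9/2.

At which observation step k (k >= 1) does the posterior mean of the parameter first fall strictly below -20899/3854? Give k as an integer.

k = 2

obs 1: x=-6 → posterior Normal(-222/47, 84/47)
obs 2: x=-8 → posterior Normal(-251/41, 42/41)
obs 3: x=-6 → posterior Normal(-712/117, 28/39)
obs 4: x=-7/2 → posterior Normal(-1669/304, 21/38)
obs 5: x=-9/2 → posterior Normal(-992/187, 84/187)
obs 6: x=5/4 → posterior Normal(-3793/888, 14/37)
obs 7: x=-5 → posterior Normal(-4493/1028, 84/257)
obs 8: x=9/2 → posterior Normal(-3863/1168, 21/73)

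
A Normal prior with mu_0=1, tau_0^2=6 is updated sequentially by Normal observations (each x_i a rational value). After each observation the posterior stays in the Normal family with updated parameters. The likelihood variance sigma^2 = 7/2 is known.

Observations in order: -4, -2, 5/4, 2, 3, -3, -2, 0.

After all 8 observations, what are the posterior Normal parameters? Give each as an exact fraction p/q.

mu_0=-50/103, tau_0^2=42/103

obs 1: x=-4 → posterior Normal(-41/19, 42/19)
obs 2: x=-2 → posterior Normal(-65/31, 42/31)
obs 3: x=5/4 → posterior Normal(-50/43, 42/43)
obs 4: x=2 → posterior Normal(-26/55, 42/55)
obs 5: x=3 → posterior Normal(10/67, 42/67)
obs 6: x=-3 → posterior Normal(-26/79, 42/79)
obs 7: x=-2 → posterior Normal(-50/91, 6/13)
obs 8: x=0 → posterior Normal(-50/103, 42/103)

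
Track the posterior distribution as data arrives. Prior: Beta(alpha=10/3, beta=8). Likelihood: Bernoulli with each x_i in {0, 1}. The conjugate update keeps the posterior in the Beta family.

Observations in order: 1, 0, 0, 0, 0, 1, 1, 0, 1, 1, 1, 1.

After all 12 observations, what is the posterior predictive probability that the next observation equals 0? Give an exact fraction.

obs 1: x=1 → posterior Beta(13/3, 8)
obs 2: x=0 → posterior Beta(13/3, 9)
obs 3: x=0 → posterior Beta(13/3, 10)
obs 4: x=0 → posterior Beta(13/3, 11)
obs 5: x=0 → posterior Beta(13/3, 12)
obs 6: x=1 → posterior Beta(16/3, 12)
obs 7: x=1 → posterior Beta(19/3, 12)
obs 8: x=0 → posterior Beta(19/3, 13)
obs 9: x=1 → posterior Beta(22/3, 13)
obs 10: x=1 → posterior Beta(25/3, 13)
obs 11: x=1 → posterior Beta(28/3, 13)
obs 12: x=1 → posterior Beta(31/3, 13)

39/70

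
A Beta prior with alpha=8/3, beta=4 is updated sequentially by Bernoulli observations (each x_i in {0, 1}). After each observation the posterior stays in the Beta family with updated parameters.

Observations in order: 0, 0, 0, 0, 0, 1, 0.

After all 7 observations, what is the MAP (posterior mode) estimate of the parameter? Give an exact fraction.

8/35

obs 1: x=0 → posterior Beta(8/3, 5)
obs 2: x=0 → posterior Beta(8/3, 6)
obs 3: x=0 → posterior Beta(8/3, 7)
obs 4: x=0 → posterior Beta(8/3, 8)
obs 5: x=0 → posterior Beta(8/3, 9)
obs 6: x=1 → posterior Beta(11/3, 9)
obs 7: x=0 → posterior Beta(11/3, 10)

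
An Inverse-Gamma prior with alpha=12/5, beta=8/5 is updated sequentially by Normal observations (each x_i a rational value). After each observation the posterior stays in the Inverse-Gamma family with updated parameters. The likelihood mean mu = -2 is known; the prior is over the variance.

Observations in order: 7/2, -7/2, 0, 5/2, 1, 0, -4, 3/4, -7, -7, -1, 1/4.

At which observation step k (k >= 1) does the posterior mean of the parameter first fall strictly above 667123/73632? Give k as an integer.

obs 1: x=7/2 → posterior Inverse-Gamma(29/10, 669/40)
obs 2: x=-7/2 → posterior Inverse-Gamma(17/5, 357/20)
obs 3: x=0 → posterior Inverse-Gamma(39/10, 397/20)
obs 4: x=5/2 → posterior Inverse-Gamma(22/5, 1199/40)
obs 5: x=1 → posterior Inverse-Gamma(49/10, 1379/40)
obs 6: x=0 → posterior Inverse-Gamma(27/5, 1459/40)
obs 7: x=-4 → posterior Inverse-Gamma(59/10, 1539/40)
obs 8: x=3/4 → posterior Inverse-Gamma(32/5, 6761/160)
obs 9: x=-7 → posterior Inverse-Gamma(69/10, 8761/160)
obs 10: x=-7 → posterior Inverse-Gamma(37/5, 10761/160)
obs 11: x=-1 → posterior Inverse-Gamma(79/10, 10841/160)
obs 12: x=1/4 → posterior Inverse-Gamma(42/5, 5623/80)

k = 9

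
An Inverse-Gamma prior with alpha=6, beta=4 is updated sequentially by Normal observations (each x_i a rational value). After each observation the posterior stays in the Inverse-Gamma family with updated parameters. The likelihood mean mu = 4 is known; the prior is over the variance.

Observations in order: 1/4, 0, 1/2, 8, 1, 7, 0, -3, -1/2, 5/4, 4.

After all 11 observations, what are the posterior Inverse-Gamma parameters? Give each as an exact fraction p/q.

alpha=23/2, beta=1417/16

obs 1: x=1/4 → posterior Inverse-Gamma(13/2, 353/32)
obs 2: x=0 → posterior Inverse-Gamma(7, 609/32)
obs 3: x=1/2 → posterior Inverse-Gamma(15/2, 805/32)
obs 4: x=8 → posterior Inverse-Gamma(8, 1061/32)
obs 5: x=1 → posterior Inverse-Gamma(17/2, 1205/32)
obs 6: x=7 → posterior Inverse-Gamma(9, 1349/32)
obs 7: x=0 → posterior Inverse-Gamma(19/2, 1605/32)
obs 8: x=-3 → posterior Inverse-Gamma(10, 2389/32)
obs 9: x=-1/2 → posterior Inverse-Gamma(21/2, 2713/32)
obs 10: x=5/4 → posterior Inverse-Gamma(11, 1417/16)
obs 11: x=4 → posterior Inverse-Gamma(23/2, 1417/16)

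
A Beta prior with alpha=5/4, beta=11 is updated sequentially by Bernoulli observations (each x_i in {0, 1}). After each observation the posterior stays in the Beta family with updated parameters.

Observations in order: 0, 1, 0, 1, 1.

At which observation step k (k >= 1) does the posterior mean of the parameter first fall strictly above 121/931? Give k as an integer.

obs 1: x=0 → posterior Beta(5/4, 12)
obs 2: x=1 → posterior Beta(9/4, 12)
obs 3: x=0 → posterior Beta(9/4, 13)
obs 4: x=1 → posterior Beta(13/4, 13)
obs 5: x=1 → posterior Beta(17/4, 13)

k = 2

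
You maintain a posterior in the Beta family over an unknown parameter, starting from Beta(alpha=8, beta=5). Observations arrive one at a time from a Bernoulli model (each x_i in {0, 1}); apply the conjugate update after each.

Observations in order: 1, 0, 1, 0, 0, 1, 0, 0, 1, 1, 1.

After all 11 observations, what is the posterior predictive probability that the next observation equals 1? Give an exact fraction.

7/12

obs 1: x=1 → posterior Beta(9, 5)
obs 2: x=0 → posterior Beta(9, 6)
obs 3: x=1 → posterior Beta(10, 6)
obs 4: x=0 → posterior Beta(10, 7)
obs 5: x=0 → posterior Beta(10, 8)
obs 6: x=1 → posterior Beta(11, 8)
obs 7: x=0 → posterior Beta(11, 9)
obs 8: x=0 → posterior Beta(11, 10)
obs 9: x=1 → posterior Beta(12, 10)
obs 10: x=1 → posterior Beta(13, 10)
obs 11: x=1 → posterior Beta(14, 10)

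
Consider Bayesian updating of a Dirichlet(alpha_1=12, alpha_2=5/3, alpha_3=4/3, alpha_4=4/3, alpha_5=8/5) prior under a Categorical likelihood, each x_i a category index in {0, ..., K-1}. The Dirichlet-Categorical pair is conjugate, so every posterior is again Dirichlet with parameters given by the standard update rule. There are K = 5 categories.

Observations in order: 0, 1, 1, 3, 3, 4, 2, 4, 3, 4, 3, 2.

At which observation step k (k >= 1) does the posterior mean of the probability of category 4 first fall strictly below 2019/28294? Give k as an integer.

obs 1: x=0 → posterior Dirichlet(13, 5/3, 4/3, 4/3, 8/5)
obs 2: x=1 → posterior Dirichlet(13, 8/3, 4/3, 4/3, 8/5)
obs 3: x=1 → posterior Dirichlet(13, 11/3, 4/3, 4/3, 8/5)
obs 4: x=3 → posterior Dirichlet(13, 11/3, 4/3, 7/3, 8/5)
obs 5: x=3 → posterior Dirichlet(13, 11/3, 4/3, 10/3, 8/5)
obs 6: x=4 → posterior Dirichlet(13, 11/3, 4/3, 10/3, 13/5)
obs 7: x=2 → posterior Dirichlet(13, 11/3, 7/3, 10/3, 13/5)
obs 8: x=4 → posterior Dirichlet(13, 11/3, 7/3, 10/3, 18/5)
obs 9: x=3 → posterior Dirichlet(13, 11/3, 7/3, 13/3, 18/5)
obs 10: x=4 → posterior Dirichlet(13, 11/3, 7/3, 13/3, 23/5)
obs 11: x=3 → posterior Dirichlet(13, 11/3, 7/3, 16/3, 23/5)
obs 12: x=2 → posterior Dirichlet(13, 11/3, 10/3, 16/3, 23/5)

k = 5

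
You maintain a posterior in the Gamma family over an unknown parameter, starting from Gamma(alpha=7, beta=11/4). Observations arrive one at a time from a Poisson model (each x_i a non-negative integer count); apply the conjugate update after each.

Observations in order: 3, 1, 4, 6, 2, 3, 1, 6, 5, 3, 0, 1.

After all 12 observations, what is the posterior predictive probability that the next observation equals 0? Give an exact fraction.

237566111385928825180581197186581724740035515556906717126291161106235417081/3735107253208426854890677539053540390278853997836851167913009474475553834369

obs 1: x=3 → posterior Gamma(10, 15/4)
obs 2: x=1 → posterior Gamma(11, 19/4)
obs 3: x=4 → posterior Gamma(15, 23/4)
obs 4: x=6 → posterior Gamma(21, 27/4)
obs 5: x=2 → posterior Gamma(23, 31/4)
obs 6: x=3 → posterior Gamma(26, 35/4)
obs 7: x=1 → posterior Gamma(27, 39/4)
obs 8: x=6 → posterior Gamma(33, 43/4)
obs 9: x=5 → posterior Gamma(38, 47/4)
obs 10: x=3 → posterior Gamma(41, 51/4)
obs 11: x=0 → posterior Gamma(41, 55/4)
obs 12: x=1 → posterior Gamma(42, 59/4)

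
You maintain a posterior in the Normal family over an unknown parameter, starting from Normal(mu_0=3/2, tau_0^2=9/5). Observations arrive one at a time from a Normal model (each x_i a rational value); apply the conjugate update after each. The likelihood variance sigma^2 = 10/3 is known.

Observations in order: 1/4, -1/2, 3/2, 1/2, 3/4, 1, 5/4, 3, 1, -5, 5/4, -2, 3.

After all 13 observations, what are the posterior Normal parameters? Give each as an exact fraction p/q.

mu_0=237/401, tau_0^2=90/401

obs 1: x=1/4 → posterior Normal(327/308, 90/77)
obs 2: x=-1/2 → posterior Normal(21/32, 45/52)
obs 3: x=3/2 → posterior Normal(435/524, 90/131)
obs 4: x=1/2 → posterior Normal(489/632, 45/79)
obs 5: x=3/4 → posterior Normal(57/74, 18/37)
obs 6: x=1 → posterior Normal(339/424, 45/106)
obs 7: x=5/4 → posterior Normal(813/956, 90/239)
obs 8: x=3 → posterior Normal(1137/1064, 45/133)
obs 9: x=1 → posterior Normal(1245/1172, 90/293)
obs 10: x=-5 → posterior Normal(141/256, 9/32)
obs 11: x=5/4 → posterior Normal(210/347, 90/347)
obs 12: x=-2 → posterior Normal(78/187, 45/187)
obs 13: x=3 → posterior Normal(237/401, 90/401)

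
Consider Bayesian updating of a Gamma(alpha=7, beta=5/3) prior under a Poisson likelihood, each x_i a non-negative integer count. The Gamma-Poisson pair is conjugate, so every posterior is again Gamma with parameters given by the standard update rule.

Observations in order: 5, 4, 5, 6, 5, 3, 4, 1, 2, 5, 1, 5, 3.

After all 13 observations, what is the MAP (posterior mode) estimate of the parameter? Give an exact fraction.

obs 1: x=5 → posterior Gamma(12, 8/3)
obs 2: x=4 → posterior Gamma(16, 11/3)
obs 3: x=5 → posterior Gamma(21, 14/3)
obs 4: x=6 → posterior Gamma(27, 17/3)
obs 5: x=5 → posterior Gamma(32, 20/3)
obs 6: x=3 → posterior Gamma(35, 23/3)
obs 7: x=4 → posterior Gamma(39, 26/3)
obs 8: x=1 → posterior Gamma(40, 29/3)
obs 9: x=2 → posterior Gamma(42, 32/3)
obs 10: x=5 → posterior Gamma(47, 35/3)
obs 11: x=1 → posterior Gamma(48, 38/3)
obs 12: x=5 → posterior Gamma(53, 41/3)
obs 13: x=3 → posterior Gamma(56, 44/3)

15/4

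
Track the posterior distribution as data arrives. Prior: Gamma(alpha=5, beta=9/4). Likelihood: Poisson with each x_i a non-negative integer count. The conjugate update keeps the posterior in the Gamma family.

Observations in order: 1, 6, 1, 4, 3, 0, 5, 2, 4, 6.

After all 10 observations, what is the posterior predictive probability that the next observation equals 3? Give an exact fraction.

201527172843860664183528944773856271106738807756359711810665469632704/935480596774678503001801362972812283024661354043792689825893575512801

obs 1: x=1 → posterior Gamma(6, 13/4)
obs 2: x=6 → posterior Gamma(12, 17/4)
obs 3: x=1 → posterior Gamma(13, 21/4)
obs 4: x=4 → posterior Gamma(17, 25/4)
obs 5: x=3 → posterior Gamma(20, 29/4)
obs 6: x=0 → posterior Gamma(20, 33/4)
obs 7: x=5 → posterior Gamma(25, 37/4)
obs 8: x=2 → posterior Gamma(27, 41/4)
obs 9: x=4 → posterior Gamma(31, 45/4)
obs 10: x=6 → posterior Gamma(37, 49/4)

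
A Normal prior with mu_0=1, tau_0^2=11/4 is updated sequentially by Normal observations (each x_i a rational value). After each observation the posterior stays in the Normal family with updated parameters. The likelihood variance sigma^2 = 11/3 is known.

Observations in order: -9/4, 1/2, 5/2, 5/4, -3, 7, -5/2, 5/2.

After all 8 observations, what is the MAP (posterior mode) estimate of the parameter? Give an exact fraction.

obs 1: x=-9/4 → posterior Normal(-11/28, 11/7)
obs 2: x=1/2 → posterior Normal(-1/8, 11/10)
obs 3: x=5/2 → posterior Normal(25/52, 11/13)
obs 4: x=5/4 → posterior Normal(5/8, 11/16)
obs 5: x=-3 → posterior Normal(1/19, 11/19)
obs 6: x=7 → posterior Normal(1, 1/2)
obs 7: x=-5/2 → posterior Normal(29/50, 11/25)
obs 8: x=5/2 → posterior Normal(11/14, 11/28)

11/14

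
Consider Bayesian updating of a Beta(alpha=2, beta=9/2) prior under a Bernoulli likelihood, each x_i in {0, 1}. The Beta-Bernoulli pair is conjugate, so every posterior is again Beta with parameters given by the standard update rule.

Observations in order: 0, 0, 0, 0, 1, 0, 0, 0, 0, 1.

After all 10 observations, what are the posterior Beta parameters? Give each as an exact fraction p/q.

alpha=4, beta=25/2

obs 1: x=0 → posterior Beta(2, 11/2)
obs 2: x=0 → posterior Beta(2, 13/2)
obs 3: x=0 → posterior Beta(2, 15/2)
obs 4: x=0 → posterior Beta(2, 17/2)
obs 5: x=1 → posterior Beta(3, 17/2)
obs 6: x=0 → posterior Beta(3, 19/2)
obs 7: x=0 → posterior Beta(3, 21/2)
obs 8: x=0 → posterior Beta(3, 23/2)
obs 9: x=0 → posterior Beta(3, 25/2)
obs 10: x=1 → posterior Beta(4, 25/2)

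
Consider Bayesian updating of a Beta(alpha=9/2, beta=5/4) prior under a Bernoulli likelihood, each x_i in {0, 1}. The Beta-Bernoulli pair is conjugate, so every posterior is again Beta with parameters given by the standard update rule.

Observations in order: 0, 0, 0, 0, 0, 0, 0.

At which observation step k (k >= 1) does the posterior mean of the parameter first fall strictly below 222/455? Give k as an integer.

obs 1: x=0 → posterior Beta(9/2, 9/4)
obs 2: x=0 → posterior Beta(9/2, 13/4)
obs 3: x=0 → posterior Beta(9/2, 17/4)
obs 4: x=0 → posterior Beta(9/2, 21/4)
obs 5: x=0 → posterior Beta(9/2, 25/4)
obs 6: x=0 → posterior Beta(9/2, 29/4)
obs 7: x=0 → posterior Beta(9/2, 33/4)

k = 4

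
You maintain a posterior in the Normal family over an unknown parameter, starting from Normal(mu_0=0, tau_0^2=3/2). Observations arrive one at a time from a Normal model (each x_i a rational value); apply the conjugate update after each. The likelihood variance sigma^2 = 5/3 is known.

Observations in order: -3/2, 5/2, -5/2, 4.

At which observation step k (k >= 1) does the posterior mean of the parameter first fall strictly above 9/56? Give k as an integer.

k = 2

obs 1: x=-3/2 → posterior Normal(-27/38, 15/19)
obs 2: x=5/2 → posterior Normal(9/28, 15/28)
obs 3: x=-5/2 → posterior Normal(-27/74, 15/37)
obs 4: x=4 → posterior Normal(45/92, 15/46)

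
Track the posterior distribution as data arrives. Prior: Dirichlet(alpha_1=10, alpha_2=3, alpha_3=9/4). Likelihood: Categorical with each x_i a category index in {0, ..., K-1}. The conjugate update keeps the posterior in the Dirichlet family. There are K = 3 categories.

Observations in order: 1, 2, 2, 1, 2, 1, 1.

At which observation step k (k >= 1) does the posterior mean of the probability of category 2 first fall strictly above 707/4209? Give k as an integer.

obs 1: x=1 → posterior Dirichlet(10, 4, 9/4)
obs 2: x=2 → posterior Dirichlet(10, 4, 13/4)
obs 3: x=2 → posterior Dirichlet(10, 4, 17/4)
obs 4: x=1 → posterior Dirichlet(10, 5, 17/4)
obs 5: x=2 → posterior Dirichlet(10, 5, 21/4)
obs 6: x=1 → posterior Dirichlet(10, 6, 21/4)
obs 7: x=1 → posterior Dirichlet(10, 7, 21/4)

k = 2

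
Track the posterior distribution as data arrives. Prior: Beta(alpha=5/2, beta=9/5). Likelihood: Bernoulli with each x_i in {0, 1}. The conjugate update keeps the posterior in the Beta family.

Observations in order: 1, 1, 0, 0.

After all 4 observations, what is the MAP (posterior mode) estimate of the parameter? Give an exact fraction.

5/9

obs 1: x=1 → posterior Beta(7/2, 9/5)
obs 2: x=1 → posterior Beta(9/2, 9/5)
obs 3: x=0 → posterior Beta(9/2, 14/5)
obs 4: x=0 → posterior Beta(9/2, 19/5)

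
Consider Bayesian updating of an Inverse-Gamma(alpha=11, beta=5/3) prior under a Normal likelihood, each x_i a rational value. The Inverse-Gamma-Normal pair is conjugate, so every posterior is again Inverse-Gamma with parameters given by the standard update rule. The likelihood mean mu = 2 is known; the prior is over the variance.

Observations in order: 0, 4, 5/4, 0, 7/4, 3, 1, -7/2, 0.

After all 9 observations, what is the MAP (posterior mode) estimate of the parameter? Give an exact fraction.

obs 1: x=0 → posterior Inverse-Gamma(23/2, 11/3)
obs 2: x=4 → posterior Inverse-Gamma(12, 17/3)
obs 3: x=5/4 → posterior Inverse-Gamma(25/2, 571/96)
obs 4: x=0 → posterior Inverse-Gamma(13, 763/96)
obs 5: x=7/4 → posterior Inverse-Gamma(27/2, 383/48)
obs 6: x=3 → posterior Inverse-Gamma(14, 407/48)
obs 7: x=1 → posterior Inverse-Gamma(29/2, 431/48)
obs 8: x=-7/2 → posterior Inverse-Gamma(15, 1157/48)
obs 9: x=0 → posterior Inverse-Gamma(31/2, 1253/48)

1253/792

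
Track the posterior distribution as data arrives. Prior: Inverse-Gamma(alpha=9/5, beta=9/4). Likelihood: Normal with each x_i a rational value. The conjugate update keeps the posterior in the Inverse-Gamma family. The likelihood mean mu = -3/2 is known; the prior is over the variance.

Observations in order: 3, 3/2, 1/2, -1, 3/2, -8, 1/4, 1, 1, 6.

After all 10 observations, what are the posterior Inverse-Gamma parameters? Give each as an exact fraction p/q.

obs 1: x=3 → posterior Inverse-Gamma(23/10, 99/8)
obs 2: x=3/2 → posterior Inverse-Gamma(14/5, 135/8)
obs 3: x=1/2 → posterior Inverse-Gamma(33/10, 151/8)
obs 4: x=-1 → posterior Inverse-Gamma(19/5, 19)
obs 5: x=3/2 → posterior Inverse-Gamma(43/10, 47/2)
obs 6: x=-8 → posterior Inverse-Gamma(24/5, 357/8)
obs 7: x=1/4 → posterior Inverse-Gamma(53/10, 1477/32)
obs 8: x=1 → posterior Inverse-Gamma(29/5, 1577/32)
obs 9: x=1 → posterior Inverse-Gamma(63/10, 1677/32)
obs 10: x=6 → posterior Inverse-Gamma(34/5, 2577/32)

alpha=34/5, beta=2577/32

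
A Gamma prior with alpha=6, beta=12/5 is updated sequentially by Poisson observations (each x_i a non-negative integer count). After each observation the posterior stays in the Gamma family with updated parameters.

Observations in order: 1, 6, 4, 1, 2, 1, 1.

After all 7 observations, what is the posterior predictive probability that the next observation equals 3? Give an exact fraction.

193278438716921793772300712041875880459625/993101422297738489896297467482081857634304

obs 1: x=1 → posterior Gamma(7, 17/5)
obs 2: x=6 → posterior Gamma(13, 22/5)
obs 3: x=4 → posterior Gamma(17, 27/5)
obs 4: x=1 → posterior Gamma(18, 32/5)
obs 5: x=2 → posterior Gamma(20, 37/5)
obs 6: x=1 → posterior Gamma(21, 42/5)
obs 7: x=1 → posterior Gamma(22, 47/5)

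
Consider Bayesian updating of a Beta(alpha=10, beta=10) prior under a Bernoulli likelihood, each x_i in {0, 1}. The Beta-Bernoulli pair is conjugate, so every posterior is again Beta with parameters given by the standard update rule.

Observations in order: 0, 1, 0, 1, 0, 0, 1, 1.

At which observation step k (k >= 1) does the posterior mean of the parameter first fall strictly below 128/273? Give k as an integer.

obs 1: x=0 → posterior Beta(10, 11)
obs 2: x=1 → posterior Beta(11, 11)
obs 3: x=0 → posterior Beta(11, 12)
obs 4: x=1 → posterior Beta(12, 12)
obs 5: x=0 → posterior Beta(12, 13)
obs 6: x=0 → posterior Beta(12, 14)
obs 7: x=1 → posterior Beta(13, 14)
obs 8: x=1 → posterior Beta(14, 14)

k = 6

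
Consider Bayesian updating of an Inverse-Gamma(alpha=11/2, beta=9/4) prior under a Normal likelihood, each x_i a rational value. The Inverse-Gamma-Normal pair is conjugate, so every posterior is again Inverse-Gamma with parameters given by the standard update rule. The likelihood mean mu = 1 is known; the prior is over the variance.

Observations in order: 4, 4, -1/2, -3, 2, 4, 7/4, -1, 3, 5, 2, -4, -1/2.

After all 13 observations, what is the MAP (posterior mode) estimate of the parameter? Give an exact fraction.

obs 1: x=4 → posterior Inverse-Gamma(6, 27/4)
obs 2: x=4 → posterior Inverse-Gamma(13/2, 45/4)
obs 3: x=-1/2 → posterior Inverse-Gamma(7, 99/8)
obs 4: x=-3 → posterior Inverse-Gamma(15/2, 163/8)
obs 5: x=2 → posterior Inverse-Gamma(8, 167/8)
obs 6: x=4 → posterior Inverse-Gamma(17/2, 203/8)
obs 7: x=7/4 → posterior Inverse-Gamma(9, 821/32)
obs 8: x=-1 → posterior Inverse-Gamma(19/2, 885/32)
obs 9: x=3 → posterior Inverse-Gamma(10, 949/32)
obs 10: x=5 → posterior Inverse-Gamma(21/2, 1205/32)
obs 11: x=2 → posterior Inverse-Gamma(11, 1221/32)
obs 12: x=-4 → posterior Inverse-Gamma(23/2, 1621/32)
obs 13: x=-1/2 → posterior Inverse-Gamma(12, 1657/32)

1657/416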